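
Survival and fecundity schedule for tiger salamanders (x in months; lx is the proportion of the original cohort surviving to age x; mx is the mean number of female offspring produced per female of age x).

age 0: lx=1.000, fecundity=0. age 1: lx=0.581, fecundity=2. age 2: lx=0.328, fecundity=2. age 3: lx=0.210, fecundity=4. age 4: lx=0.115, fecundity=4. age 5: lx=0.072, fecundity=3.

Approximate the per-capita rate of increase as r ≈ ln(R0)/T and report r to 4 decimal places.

0.5073

R0 = Σ lx·mx = 0 + 1.162 + 0.656 + 0.84 + 0.46 + 0.216 = 3.334
Σ x·lx·mx = 7.914; T = 7.914/3.334 = 2.37373…
r ≈ ln(R0)/T = ln(3.334)/2.37373… = 0.507292… → 0.5073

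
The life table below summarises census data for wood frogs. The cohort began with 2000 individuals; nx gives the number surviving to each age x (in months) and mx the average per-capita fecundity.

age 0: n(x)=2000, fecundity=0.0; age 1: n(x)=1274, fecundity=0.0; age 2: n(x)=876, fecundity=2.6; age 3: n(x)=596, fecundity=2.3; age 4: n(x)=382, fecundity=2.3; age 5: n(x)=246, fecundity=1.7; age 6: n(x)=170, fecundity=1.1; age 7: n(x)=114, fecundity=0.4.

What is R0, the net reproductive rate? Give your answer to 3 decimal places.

2.589

lx = nx/n0 = nx/2000: 1, 0.637, 0.438, 0.298, 0.191, 0.123, 0.085, 0.057
lx·mx by age: 0, 0, 1.1388, 0.6854, 0.4393, 0.2091, 0.0935, 0.0228
R0 = Σ lx·mx = 2.5889 → 2.589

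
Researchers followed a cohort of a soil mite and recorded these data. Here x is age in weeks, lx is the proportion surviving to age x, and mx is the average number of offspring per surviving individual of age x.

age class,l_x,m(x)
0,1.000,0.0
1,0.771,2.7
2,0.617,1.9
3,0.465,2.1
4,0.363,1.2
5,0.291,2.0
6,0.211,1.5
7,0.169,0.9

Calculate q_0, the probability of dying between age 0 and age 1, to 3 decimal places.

0.229

q_0 = (l_0 − l_1) / l_0 = (1 − 0.771) / 1
     = 0.229 / 1 = 0.229 → 0.229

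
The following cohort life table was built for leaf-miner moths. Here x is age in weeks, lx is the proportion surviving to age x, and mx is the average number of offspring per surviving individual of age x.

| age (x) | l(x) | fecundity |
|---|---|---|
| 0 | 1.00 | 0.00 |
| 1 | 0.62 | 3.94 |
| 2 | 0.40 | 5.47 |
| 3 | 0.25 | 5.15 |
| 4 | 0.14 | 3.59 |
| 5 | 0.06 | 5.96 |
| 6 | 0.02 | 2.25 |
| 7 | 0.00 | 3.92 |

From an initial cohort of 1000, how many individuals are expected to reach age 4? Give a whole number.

Expected survivors = N0 · l_4 = 1000 × 0.14 = 140 → 140

140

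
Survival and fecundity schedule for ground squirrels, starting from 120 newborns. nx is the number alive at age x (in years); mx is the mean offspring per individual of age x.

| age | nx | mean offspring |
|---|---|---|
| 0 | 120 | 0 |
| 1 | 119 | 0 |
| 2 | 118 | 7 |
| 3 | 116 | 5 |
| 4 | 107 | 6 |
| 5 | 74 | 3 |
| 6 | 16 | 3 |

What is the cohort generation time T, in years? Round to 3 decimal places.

3.174

lx = nx/n0 = nx/120: 1, 0.99167…, 0.98333…, 0.96667…, 0.89167…, 0.61667…, 0.13333…
lx·mx: 0, 0, 6.883333…, 4.833333…, 5.35…, 1.85…, 0.4… → R0 = 19.316667…
x·lx·mx: 0, 0, 13.766667…, 14.5…, 21.4…, 9.25…, 2.4… → Σ = 61.316667…
T = 61.316667… / 19.316667… = 3.174288… → 3.174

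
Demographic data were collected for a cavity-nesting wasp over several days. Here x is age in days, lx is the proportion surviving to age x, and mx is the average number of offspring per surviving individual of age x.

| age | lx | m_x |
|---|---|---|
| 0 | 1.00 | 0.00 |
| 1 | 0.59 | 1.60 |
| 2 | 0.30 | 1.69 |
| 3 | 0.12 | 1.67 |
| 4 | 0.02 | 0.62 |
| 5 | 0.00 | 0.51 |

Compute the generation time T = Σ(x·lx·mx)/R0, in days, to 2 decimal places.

lx·mx: 0, 0.944, 0.507, 0.2004, 0.0124, 0 → R0 = 1.6638
x·lx·mx: 0, 0.944, 1.014, 0.6012, 0.0496, 0 → Σ = 2.6088
T = 2.6088 / 1.6638 = 1.567977… → 1.57

1.57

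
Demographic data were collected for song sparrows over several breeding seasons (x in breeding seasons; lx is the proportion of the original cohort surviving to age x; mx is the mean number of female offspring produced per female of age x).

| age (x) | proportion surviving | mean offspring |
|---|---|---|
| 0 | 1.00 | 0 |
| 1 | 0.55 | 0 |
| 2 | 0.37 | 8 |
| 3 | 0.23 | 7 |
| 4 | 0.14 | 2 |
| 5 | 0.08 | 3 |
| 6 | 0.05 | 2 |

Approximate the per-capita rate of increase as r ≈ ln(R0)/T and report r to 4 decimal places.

0.6252

R0 = Σ lx·mx = 0 + 0 + 2.96 + 1.61 + 0.28 + 0.24 + 0.1 = 5.19
Σ x·lx·mx = 13.67; T = 13.67/5.19 = 2.63391…
r ≈ ln(R0)/T = ln(5.19)/2.63391… = 0.625205… → 0.6252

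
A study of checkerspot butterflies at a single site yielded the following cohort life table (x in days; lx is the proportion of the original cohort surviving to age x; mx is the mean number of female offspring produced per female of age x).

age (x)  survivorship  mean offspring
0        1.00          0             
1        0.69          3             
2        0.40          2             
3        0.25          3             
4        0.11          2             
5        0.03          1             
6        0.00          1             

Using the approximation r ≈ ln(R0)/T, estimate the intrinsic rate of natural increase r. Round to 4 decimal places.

R0 = Σ lx·mx = 0 + 2.07 + 0.8 + 0.75 + 0.22 + 0.03 + 0 = 3.87
Σ x·lx·mx = 6.95; T = 6.95/3.87 = 1.79587…
r ≈ ln(R0)/T = ln(3.87)/1.79587… = 0.753539… → 0.7535

0.7535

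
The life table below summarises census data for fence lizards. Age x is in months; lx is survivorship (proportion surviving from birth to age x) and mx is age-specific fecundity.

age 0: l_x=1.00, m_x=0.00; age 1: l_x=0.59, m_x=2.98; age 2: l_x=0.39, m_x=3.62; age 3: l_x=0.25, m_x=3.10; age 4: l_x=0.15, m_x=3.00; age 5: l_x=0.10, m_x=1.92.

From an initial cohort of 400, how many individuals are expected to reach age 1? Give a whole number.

236

Expected survivors = N0 · l_1 = 400 × 0.59 = 236 → 236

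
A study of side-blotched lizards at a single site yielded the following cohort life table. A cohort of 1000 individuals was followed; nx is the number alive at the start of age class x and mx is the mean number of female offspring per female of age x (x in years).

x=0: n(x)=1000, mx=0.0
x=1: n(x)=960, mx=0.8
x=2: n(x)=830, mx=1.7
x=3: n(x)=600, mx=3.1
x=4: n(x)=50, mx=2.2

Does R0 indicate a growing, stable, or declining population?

lx = nx/n0 = nx/1000: 1, 0.96, 0.83, 0.6, 0.05
R0 = Σ lx·mx = 0 + 0.768 + 1.411 + 1.86 + 0.11 = 4.149
R0 > 1, so the population is growing.

growing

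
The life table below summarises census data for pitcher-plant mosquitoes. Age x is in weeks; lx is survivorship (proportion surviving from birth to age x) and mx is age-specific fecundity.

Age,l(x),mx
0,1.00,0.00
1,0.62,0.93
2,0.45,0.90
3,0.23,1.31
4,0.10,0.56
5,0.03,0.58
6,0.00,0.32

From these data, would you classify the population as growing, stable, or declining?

growing

R0 = Σ lx·mx = 0 + 0.5766 + 0.405 + 0.3013 + 0.056 + 0.0174 + 0 = 1.3563
R0 > 1, so the population is growing.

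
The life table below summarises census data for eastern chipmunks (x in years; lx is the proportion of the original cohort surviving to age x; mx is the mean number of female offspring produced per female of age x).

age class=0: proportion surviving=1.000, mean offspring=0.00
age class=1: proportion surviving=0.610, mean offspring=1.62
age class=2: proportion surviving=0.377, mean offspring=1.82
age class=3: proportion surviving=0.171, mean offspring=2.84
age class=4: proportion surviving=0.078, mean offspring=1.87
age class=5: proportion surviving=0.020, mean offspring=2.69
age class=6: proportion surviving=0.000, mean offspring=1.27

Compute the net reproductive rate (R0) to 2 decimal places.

lx·mx by age: 0, 0.9882, 0.68614, 0.48564, 0.14586, 0.0538, 0
R0 = Σ lx·mx = 2.35964 → 2.36

2.36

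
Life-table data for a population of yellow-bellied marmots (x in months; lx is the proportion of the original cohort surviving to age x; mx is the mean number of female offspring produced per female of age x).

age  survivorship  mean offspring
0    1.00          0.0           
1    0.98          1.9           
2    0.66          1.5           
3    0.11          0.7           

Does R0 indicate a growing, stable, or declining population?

R0 = Σ lx·mx = 0 + 1.862 + 0.99 + 0.077 = 2.929
R0 > 1, so the population is growing.

growing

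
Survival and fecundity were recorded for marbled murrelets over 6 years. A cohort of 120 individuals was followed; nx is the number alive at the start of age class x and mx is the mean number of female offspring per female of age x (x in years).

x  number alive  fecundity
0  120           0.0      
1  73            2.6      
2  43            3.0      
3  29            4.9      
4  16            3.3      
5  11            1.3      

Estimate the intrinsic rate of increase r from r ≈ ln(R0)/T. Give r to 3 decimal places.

lx = nx/n0 = nx/120: 1, 0.60833…, 0.35833…, 0.24167…, 0.13333…, 0.09167…
R0 = Σ lx·mx = 0 + 1.58167… + 1.075… + 1.18417… + 0.44… + 0.11917… = 4.4…
Σ x·lx·mx = 9.64…; T = 9.64…/4.4… = 2.19091…
r ≈ ln(R0)/T = ln(4.4…)/2.19091… = 0.67625… → 0.676

0.676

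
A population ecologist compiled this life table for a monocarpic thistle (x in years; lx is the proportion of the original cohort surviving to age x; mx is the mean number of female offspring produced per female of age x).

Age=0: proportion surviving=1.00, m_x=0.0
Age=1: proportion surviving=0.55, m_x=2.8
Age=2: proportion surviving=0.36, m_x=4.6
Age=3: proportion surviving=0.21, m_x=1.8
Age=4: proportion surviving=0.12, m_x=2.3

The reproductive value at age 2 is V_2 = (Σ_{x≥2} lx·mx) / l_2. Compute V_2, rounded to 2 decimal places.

6.42

lx·mx for x ≥ 2: 1.656, 0.378, 0.276 → sum = 2.31
V_2 = 2.31 / l_2 = 2.31 / 0.36 = 6.416667… → 6.42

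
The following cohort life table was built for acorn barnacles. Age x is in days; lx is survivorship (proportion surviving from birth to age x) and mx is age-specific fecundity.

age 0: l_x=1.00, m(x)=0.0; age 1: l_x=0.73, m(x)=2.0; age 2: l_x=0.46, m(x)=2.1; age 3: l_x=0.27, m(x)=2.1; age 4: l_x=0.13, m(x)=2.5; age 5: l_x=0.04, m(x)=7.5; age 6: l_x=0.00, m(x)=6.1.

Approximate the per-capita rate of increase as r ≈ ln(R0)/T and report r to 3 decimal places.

0.589

R0 = Σ lx·mx = 0 + 1.46 + 0.966 + 0.567 + 0.325 + 0.3 + 0 = 3.618
Σ x·lx·mx = 7.893; T = 7.893/3.618 = 2.18159…
r ≈ ln(R0)/T = ln(3.618)/2.18159… = 0.58944… → 0.589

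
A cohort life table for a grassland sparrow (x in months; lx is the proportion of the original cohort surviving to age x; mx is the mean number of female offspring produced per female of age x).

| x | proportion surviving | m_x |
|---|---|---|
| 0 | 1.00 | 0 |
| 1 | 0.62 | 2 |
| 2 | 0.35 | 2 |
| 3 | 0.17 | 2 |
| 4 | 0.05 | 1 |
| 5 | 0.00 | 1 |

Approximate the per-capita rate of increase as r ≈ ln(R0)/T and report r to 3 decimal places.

R0 = Σ lx·mx = 0 + 1.24 + 0.7 + 0.34 + 0.05 + 0 = 2.33
Σ x·lx·mx = 3.86; T = 3.86/2.33 = 1.65665…
r ≈ ln(R0)/T = ln(2.33)/1.65665… = 0.51059… → 0.511

0.511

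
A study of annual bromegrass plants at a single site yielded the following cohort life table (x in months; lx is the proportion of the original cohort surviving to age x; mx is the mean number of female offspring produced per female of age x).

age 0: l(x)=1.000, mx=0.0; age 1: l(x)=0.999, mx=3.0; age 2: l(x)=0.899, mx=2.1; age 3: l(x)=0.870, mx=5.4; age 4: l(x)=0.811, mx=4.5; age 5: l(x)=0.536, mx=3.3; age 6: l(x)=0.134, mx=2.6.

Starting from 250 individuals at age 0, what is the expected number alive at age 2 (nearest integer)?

225

Expected survivors = N0 · l_2 = 250 × 0.899 = 224.75 → 225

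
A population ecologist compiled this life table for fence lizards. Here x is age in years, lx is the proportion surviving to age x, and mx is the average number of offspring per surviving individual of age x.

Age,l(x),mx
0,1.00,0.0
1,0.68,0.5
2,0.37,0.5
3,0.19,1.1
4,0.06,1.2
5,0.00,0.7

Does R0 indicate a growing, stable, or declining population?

R0 = Σ lx·mx = 0 + 0.34 + 0.185 + 0.209 + 0.072 + 0 = 0.806
R0 < 1, so the population is declining.

declining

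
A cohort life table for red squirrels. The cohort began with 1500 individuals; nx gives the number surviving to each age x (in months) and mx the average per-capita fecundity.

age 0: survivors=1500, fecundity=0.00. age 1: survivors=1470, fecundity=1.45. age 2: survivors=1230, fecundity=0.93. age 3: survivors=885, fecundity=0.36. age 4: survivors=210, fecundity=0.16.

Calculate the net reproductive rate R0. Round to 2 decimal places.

2.42

lx = nx/n0 = nx/1500: 1, 0.98, 0.82, 0.59, 0.14
lx·mx by age: 0, 1.421, 0.7626, 0.2124, 0.0224
R0 = Σ lx·mx = 2.4184 → 2.42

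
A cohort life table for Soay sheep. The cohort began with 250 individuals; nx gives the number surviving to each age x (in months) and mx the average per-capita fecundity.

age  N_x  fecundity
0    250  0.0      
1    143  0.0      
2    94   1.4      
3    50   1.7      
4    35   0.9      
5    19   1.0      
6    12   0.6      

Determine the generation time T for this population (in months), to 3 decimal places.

lx = nx/n0 = nx/250: 1, 0.572, 0.376, 0.2, 0.14, 0.076, 0.048
lx·mx: 0, 0, 0.5264, 0.34, 0.126, 0.076, 0.0288 → R0 = 1.0972
x·lx·mx: 0, 0, 1.0528, 1.02, 0.504, 0.38, 0.1728 → Σ = 3.1296
T = 3.1296 / 1.0972 = 2.852351… → 2.852

2.852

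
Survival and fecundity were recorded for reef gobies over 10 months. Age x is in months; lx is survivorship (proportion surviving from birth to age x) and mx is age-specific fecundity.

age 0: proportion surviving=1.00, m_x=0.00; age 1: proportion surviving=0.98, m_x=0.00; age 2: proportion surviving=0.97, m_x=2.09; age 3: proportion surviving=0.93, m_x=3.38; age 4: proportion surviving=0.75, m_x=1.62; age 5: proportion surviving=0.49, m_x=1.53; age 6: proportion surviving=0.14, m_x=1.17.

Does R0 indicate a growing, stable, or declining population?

R0 = Σ lx·mx = 0 + 0 + 2.0273 + 3.1434 + 1.215 + 0.7497 + 0.1638 = 7.2992
R0 > 1, so the population is growing.

growing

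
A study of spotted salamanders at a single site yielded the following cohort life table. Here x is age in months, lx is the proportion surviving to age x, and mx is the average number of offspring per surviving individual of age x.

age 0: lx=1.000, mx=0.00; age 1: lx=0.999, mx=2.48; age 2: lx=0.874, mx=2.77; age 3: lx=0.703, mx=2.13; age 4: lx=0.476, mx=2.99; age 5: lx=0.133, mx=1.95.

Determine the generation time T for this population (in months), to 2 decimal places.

2.33

lx·mx: 0, 2.47752, 2.42098, 1.49739, 1.42324, 0.25935 → R0 = 8.07848
x·lx·mx: 0, 2.47752, 4.84196, 4.49217, 5.69296, 1.29675 → Σ = 18.80136
T = 18.80136 / 8.07848 = 2.327339… → 2.33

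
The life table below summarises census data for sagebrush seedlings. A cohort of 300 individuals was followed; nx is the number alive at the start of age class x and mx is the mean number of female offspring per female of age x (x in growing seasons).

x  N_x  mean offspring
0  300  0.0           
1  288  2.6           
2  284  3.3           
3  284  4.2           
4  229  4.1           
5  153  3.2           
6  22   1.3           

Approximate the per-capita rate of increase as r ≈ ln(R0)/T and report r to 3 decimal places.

0.921

lx = nx/n0 = nx/300: 1, 0.96, 0.94667…, 0.94667…, 0.76333…, 0.51, 0.07333…
R0 = Σ lx·mx = 0 + 2.496 + 3.124… + 3.976… + 3.12967… + 1.632 + 0.09533… = 14.453…
Σ x·lx·mx = 41.922667…; T = 41.922667…/14.453… = 2.90062…
r ≈ ln(R0)/T = ln(14.453…)/2.90062… = 0.9208… → 0.921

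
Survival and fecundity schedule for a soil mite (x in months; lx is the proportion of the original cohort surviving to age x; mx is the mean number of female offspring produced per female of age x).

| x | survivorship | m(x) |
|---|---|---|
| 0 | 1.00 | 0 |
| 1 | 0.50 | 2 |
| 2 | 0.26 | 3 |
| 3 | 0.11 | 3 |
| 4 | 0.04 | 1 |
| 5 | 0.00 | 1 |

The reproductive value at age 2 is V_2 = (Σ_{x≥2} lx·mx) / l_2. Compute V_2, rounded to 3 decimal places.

4.423

lx·mx for x ≥ 2: 0.78, 0.33, 0.04, 0 → sum = 1.15
V_2 = 1.15 / l_2 = 1.15 / 0.26 = 4.423077… → 4.423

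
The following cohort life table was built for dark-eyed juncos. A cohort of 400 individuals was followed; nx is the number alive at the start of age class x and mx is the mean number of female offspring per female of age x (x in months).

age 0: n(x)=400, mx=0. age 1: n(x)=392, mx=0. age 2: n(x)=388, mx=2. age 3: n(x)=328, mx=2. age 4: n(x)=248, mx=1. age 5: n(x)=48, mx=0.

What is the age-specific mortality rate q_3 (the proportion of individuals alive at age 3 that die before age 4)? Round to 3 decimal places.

0.244

lx = nx/n0 = nx/400: 1, 0.98, 0.97, 0.82, 0.62, 0.12
q_3 = (l_3 − l_4) / l_3 = (0.82 − 0.62) / 0.82
     = 0.2 / 0.82 = 0.243902… → 0.244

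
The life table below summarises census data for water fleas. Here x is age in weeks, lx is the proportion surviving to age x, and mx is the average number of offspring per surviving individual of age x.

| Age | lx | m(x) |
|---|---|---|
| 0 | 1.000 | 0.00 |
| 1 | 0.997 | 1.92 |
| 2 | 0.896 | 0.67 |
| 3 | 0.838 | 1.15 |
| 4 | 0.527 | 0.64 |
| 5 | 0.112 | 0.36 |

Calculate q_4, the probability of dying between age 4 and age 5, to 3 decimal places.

q_4 = (l_4 − l_5) / l_4 = (0.527 − 0.112) / 0.527
     = 0.415 / 0.527 = 0.787476… → 0.787

0.787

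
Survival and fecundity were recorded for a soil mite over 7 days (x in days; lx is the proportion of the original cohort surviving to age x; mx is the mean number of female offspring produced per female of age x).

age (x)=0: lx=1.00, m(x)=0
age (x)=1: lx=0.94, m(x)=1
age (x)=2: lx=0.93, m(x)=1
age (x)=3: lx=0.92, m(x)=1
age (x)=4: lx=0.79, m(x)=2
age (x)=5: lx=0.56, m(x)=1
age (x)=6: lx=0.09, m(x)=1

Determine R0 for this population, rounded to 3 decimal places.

lx·mx by age: 0, 0.94, 0.93, 0.92, 1.58, 0.56, 0.09
R0 = Σ lx·mx = 5.02 → 5.020

5.020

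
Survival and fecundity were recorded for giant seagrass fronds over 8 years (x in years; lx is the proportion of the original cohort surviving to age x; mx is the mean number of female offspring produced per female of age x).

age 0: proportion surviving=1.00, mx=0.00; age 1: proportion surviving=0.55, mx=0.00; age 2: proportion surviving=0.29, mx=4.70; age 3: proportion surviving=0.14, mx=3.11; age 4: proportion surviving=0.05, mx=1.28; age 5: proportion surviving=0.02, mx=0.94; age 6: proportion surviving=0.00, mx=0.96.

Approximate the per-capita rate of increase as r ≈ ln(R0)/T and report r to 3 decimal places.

0.271

R0 = Σ lx·mx = 0 + 0 + 1.363 + 0.4354 + 0.064 + 0.0188 + 0 = 1.8812
Σ x·lx·mx = 4.3822; T = 4.3822/1.8812 = 2.32947…
r ≈ ln(R0)/T = ln(1.8812)/2.32947… = 0.27127… → 0.271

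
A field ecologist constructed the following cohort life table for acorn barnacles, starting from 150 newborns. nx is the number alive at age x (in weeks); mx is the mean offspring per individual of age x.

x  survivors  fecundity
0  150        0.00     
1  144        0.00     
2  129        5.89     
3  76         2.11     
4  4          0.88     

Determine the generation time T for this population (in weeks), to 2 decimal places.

2.18

lx = nx/n0 = nx/150: 1, 0.96, 0.86, 0.50667…, 0.02667…
lx·mx: 0, 0, 5.0654, 1.069067…, 0.023467… → R0 = 6.157933…
x·lx·mx: 0, 0, 10.1308, 3.2072…, 0.093867… → Σ = 13.431867…
T = 13.431867… / 6.157933… = 2.18123… → 2.18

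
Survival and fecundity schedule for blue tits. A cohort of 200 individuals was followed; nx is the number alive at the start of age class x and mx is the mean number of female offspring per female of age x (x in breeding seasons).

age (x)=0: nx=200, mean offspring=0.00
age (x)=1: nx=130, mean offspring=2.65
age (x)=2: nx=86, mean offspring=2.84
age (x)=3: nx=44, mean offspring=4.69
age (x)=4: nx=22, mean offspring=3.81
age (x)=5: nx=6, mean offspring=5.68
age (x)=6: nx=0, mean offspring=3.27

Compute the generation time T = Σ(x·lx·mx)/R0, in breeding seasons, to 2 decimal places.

lx = nx/n0 = nx/200: 1, 0.65, 0.43, 0.22, 0.11, 0.03, 0
lx·mx: 0, 1.7225, 1.2212, 1.0318, 0.4191, 0.1704, 0 → R0 = 4.565
x·lx·mx: 0, 1.7225, 2.4424, 3.0954, 1.6764, 0.852, 0 → Σ = 9.7887
T = 9.7887 / 4.565 = 2.144294… → 2.14

2.14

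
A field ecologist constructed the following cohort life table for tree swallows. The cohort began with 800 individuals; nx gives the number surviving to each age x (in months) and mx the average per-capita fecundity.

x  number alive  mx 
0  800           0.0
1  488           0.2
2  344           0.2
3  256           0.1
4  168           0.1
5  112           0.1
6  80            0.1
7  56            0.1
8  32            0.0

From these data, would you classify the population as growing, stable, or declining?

lx = nx/n0 = nx/800: 1, 0.61, 0.43, 0.32, 0.21, 0.14, 0.1, 0.07, 0.04
R0 = Σ lx·mx = 0 + 0.122 + 0.086 + 0.032 + 0.021 + 0.014 + 0.01 + 0.007 + 0 = 0.292
R0 < 1, so the population is declining.

declining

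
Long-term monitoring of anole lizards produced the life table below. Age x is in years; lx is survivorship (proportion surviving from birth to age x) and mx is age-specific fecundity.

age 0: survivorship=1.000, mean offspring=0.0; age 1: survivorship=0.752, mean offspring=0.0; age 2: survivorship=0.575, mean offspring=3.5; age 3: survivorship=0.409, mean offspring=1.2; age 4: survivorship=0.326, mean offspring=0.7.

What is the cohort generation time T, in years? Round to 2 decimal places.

2.35

lx·mx: 0, 0, 2.0125, 0.4908, 0.2282 → R0 = 2.7315
x·lx·mx: 0, 0, 4.025, 1.4724, 0.9128 → Σ = 6.4102
T = 6.4102 / 2.7315 = 2.346769… → 2.35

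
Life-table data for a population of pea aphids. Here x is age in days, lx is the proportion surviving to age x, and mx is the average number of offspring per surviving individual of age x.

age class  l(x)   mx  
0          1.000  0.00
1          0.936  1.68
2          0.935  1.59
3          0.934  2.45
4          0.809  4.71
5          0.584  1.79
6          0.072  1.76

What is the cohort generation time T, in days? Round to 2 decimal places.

3.16

lx·mx: 0, 1.57248, 1.48665, 2.2883, 3.81039, 1.04536, 0.12672 → R0 = 10.3299
x·lx·mx: 0, 1.57248, 2.9733, 6.8649, 15.24156, 5.2268, 0.76032 → Σ = 32.63936
T = 32.63936 / 10.3299 = 3.159698… → 3.16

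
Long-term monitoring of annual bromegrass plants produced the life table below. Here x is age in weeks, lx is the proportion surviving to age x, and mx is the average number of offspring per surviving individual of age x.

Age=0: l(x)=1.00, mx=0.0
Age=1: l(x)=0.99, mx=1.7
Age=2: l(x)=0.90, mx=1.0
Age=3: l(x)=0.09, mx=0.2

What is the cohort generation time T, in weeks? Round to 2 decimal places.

1.36

lx·mx: 0, 1.683, 0.9, 0.018 → R0 = 2.601
x·lx·mx: 0, 1.683, 1.8, 0.054 → Σ = 3.537
T = 3.537 / 2.601 = 1.359862… → 1.36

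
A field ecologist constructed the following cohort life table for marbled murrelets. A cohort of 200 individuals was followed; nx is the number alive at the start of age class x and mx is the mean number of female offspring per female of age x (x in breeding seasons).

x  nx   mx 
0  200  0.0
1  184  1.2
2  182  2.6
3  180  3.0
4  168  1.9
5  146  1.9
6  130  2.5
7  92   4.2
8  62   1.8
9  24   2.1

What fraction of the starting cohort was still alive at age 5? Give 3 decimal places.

l_5 = n_5/n_0 = 146/200 = 0.73 → 0.730

0.730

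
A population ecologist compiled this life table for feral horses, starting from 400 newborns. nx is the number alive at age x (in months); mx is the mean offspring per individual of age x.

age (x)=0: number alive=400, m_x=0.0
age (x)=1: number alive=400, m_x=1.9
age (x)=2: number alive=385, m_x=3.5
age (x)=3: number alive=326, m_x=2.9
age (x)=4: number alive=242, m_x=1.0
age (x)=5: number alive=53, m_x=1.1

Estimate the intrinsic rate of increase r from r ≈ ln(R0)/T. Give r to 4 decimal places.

0.9442

lx = nx/n0 = nx/400: 1, 1, 0.9625, 0.815, 0.605, 0.1325
R0 = Σ lx·mx = 0 + 1.9 + 3.36875 + 2.3635 + 0.605 + 0.14575 = 8.383
Σ x·lx·mx = 18.87675; T = 18.87675/8.383 = 2.25179…
r ≈ ln(R0)/T = ln(8.383)/2.25179… = 0.944229… → 0.9442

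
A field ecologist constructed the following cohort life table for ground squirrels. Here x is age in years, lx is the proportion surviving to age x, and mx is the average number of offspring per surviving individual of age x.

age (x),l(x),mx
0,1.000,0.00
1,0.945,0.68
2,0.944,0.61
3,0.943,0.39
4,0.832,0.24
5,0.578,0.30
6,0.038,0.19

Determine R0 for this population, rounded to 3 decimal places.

lx·mx by age: 0, 0.6426, 0.57584, 0.36777, 0.19968, 0.1734, 0.00722
R0 = Σ lx·mx = 1.96651 → 1.967

1.967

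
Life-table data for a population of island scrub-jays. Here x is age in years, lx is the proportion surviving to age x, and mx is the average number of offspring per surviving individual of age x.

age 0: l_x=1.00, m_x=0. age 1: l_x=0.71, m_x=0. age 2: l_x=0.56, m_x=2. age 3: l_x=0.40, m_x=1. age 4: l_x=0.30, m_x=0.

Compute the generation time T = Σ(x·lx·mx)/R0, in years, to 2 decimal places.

lx·mx: 0, 0, 1.12, 0.4, 0 → R0 = 1.52
x·lx·mx: 0, 0, 2.24, 1.2, 0 → Σ = 3.44
T = 3.44 / 1.52 = 2.263158… → 2.26

2.26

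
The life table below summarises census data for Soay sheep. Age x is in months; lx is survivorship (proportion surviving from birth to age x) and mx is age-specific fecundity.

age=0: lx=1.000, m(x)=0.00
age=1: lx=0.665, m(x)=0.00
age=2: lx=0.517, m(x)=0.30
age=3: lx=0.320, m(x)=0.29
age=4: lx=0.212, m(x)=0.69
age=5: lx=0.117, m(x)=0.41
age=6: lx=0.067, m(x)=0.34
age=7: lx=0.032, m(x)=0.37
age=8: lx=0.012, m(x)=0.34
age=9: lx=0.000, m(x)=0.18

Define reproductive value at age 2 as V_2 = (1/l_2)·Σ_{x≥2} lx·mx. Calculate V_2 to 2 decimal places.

0.93

lx·mx for x ≥ 2: 0.1551, 0.0928, 0.14628, 0.04797, 0.02278, 0.01184, 0.00408, 0 → sum = 0.48085
V_2 = 0.48085 / l_2 = 0.48085 / 0.517 = 0.930077… → 0.93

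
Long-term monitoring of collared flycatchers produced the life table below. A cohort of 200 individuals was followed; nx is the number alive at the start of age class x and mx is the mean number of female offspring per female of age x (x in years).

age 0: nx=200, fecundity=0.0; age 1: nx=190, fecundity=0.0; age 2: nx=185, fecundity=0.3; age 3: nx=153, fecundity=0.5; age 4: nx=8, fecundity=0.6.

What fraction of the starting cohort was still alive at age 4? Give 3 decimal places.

l_4 = n_4/n_0 = 8/200 = 0.04 → 0.040

0.040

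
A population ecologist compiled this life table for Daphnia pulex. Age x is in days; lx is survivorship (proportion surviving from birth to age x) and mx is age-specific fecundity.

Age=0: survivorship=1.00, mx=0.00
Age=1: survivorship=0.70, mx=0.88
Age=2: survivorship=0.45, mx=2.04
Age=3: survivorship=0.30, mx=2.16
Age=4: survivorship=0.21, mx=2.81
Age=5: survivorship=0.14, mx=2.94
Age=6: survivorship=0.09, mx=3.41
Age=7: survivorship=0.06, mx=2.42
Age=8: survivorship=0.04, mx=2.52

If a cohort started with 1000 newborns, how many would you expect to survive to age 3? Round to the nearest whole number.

Expected survivors = N0 · l_3 = 1000 × 0.30 = 300 → 300

300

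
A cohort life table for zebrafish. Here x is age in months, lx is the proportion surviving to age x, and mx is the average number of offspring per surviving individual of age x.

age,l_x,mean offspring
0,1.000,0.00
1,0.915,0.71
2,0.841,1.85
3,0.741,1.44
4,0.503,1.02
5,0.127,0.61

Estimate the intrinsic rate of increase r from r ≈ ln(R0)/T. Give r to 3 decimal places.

0.555

R0 = Σ lx·mx = 0 + 0.64965 + 1.55585 + 1.06704 + 0.51306 + 0.07747 = 3.86307
Σ x·lx·mx = 9.40206; T = 9.40206/3.86307 = 2.43383…
r ≈ ln(R0)/T = ln(3.86307)/2.43383… = 0.55528… → 0.555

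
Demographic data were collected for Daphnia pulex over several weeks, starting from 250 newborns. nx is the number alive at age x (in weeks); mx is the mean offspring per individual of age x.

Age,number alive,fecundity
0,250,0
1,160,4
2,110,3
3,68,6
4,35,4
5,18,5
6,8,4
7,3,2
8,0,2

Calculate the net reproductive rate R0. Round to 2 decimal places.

6.58

lx = nx/n0 = nx/250: 1, 0.64, 0.44, 0.272, 0.14, 0.072, 0.032, 0.012, 0
lx·mx by age: 0, 2.56, 1.32, 1.632, 0.56, 0.36, 0.128, 0.024, 0
R0 = Σ lx·mx = 6.584 → 6.58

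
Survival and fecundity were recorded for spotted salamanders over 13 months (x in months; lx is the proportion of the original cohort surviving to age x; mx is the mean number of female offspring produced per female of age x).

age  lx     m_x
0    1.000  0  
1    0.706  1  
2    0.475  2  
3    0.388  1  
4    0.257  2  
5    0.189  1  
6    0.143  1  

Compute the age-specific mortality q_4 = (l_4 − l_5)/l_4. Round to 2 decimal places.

0.26

q_4 = (l_4 − l_5) / l_4 = (0.257 − 0.189) / 0.257
     = 0.068 / 0.257 = 0.264591… → 0.26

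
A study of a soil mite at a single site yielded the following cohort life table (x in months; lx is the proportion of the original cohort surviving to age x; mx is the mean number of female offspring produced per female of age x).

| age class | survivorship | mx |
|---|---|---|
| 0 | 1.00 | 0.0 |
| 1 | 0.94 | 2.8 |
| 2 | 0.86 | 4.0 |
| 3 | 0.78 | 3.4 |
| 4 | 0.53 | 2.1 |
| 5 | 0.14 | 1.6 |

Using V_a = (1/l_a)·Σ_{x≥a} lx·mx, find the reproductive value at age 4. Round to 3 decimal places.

lx·mx for x ≥ 4: 1.113, 0.224 → sum = 1.337
V_4 = 1.337 / l_4 = 1.337 / 0.53 = 2.522642… → 2.523

2.523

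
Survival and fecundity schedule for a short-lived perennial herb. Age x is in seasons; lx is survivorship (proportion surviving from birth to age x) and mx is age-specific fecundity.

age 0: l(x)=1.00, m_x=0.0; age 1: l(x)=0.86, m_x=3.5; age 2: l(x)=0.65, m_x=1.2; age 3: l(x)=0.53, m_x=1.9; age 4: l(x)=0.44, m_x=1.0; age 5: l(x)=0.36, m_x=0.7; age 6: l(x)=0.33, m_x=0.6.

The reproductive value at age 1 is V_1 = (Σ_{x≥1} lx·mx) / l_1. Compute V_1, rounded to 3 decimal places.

6.613

lx·mx for x ≥ 1: 3.01, 0.78, 1.007, 0.44, 0.252, 0.198 → sum = 5.687
V_1 = 5.687 / l_1 = 5.687 / 0.86 = 6.612791… → 6.613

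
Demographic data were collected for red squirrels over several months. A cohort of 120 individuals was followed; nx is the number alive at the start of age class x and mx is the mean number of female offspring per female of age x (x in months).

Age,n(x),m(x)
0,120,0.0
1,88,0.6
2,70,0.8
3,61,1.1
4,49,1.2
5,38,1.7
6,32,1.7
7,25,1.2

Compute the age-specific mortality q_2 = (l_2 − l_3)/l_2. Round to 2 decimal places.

lx = nx/n0 = nx/120: 1, 0.73333…, 0.58333…, 0.50833…, 0.40833…, 0.31667…, 0.26667…, 0.20833…
q_2 = (l_2 − l_3) / l_2 = (0.583333… − 0.508333…) / 0.583333…
     = 0.075… / 0.583333… = 0.128571… → 0.13

0.13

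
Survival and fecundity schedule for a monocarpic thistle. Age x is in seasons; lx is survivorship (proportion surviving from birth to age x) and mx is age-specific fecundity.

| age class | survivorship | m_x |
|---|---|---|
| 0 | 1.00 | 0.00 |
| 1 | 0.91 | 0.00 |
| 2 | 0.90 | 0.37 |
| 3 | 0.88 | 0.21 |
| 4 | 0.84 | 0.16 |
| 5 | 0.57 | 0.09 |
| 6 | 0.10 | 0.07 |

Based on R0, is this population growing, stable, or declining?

declining

R0 = Σ lx·mx = 0 + 0 + 0.333 + 0.1848 + 0.1344 + 0.0513 + 0.007 = 0.7105
R0 < 1, so the population is declining.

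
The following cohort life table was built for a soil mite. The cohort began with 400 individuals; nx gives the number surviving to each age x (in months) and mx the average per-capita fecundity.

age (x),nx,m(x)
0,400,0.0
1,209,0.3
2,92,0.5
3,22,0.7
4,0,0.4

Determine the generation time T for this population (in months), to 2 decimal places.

1.62

lx = nx/n0 = nx/400: 1, 0.5225, 0.23, 0.055, 0
lx·mx: 0, 0.15675, 0.115, 0.0385, 0 → R0 = 0.31025
x·lx·mx: 0, 0.15675, 0.23, 0.1155, 0 → Σ = 0.50225
T = 0.50225 / 0.31025 = 1.618856… → 1.62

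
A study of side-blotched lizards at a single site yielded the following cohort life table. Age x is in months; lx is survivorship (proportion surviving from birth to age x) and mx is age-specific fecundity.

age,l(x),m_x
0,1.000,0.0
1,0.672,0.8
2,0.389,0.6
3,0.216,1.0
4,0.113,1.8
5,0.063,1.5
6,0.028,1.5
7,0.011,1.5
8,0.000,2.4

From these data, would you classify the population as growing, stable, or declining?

R0 = Σ lx·mx = 0 + 0.5376 + 0.2334 + 0.216 + 0.2034 + 0.0945 + 0.042 + 0.0165 + 0 = 1.3434
R0 > 1, so the population is growing.

growing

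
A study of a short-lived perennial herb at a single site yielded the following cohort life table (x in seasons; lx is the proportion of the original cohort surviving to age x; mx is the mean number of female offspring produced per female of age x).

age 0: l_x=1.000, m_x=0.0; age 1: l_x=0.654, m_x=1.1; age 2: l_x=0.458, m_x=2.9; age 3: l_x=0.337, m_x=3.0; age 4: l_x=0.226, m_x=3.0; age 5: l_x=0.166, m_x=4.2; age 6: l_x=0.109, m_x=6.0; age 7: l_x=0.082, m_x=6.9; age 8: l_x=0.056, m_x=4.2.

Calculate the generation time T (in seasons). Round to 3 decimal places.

3.799

lx·mx: 0, 0.7194, 1.3282, 1.011, 0.678, 0.6972, 0.654, 0.5658, 0.2352 → R0 = 5.8888
x·lx·mx: 0, 0.7194, 2.6564, 3.033, 2.712, 3.486, 3.924, 3.9606, 1.8816 → Σ = 22.373
T = 22.373 / 5.8888 = 3.799246… → 3.799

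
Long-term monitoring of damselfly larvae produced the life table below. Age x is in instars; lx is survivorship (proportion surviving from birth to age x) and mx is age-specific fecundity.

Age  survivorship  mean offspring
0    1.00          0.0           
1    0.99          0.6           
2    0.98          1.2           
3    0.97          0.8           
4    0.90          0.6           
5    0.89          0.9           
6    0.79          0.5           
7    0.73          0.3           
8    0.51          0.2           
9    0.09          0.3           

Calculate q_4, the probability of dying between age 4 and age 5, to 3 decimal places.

0.011

q_4 = (l_4 − l_5) / l_4 = (0.9 − 0.89) / 0.9
     = 0.01 / 0.9 = 0.011111… → 0.011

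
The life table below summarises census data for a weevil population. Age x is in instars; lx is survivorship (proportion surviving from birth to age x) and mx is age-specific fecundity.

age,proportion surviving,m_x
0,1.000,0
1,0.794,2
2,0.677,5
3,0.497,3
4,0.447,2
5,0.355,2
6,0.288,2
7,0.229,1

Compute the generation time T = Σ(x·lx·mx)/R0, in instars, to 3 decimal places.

lx·mx: 0, 1.588, 3.385, 1.491, 0.894, 0.71, 0.576, 0.229 → R0 = 8.873
x·lx·mx: 0, 1.588, 6.77, 4.473, 3.576, 3.55, 3.456, 1.603 → Σ = 25.016
T = 25.016 / 8.873 = 2.81934… → 2.819

2.819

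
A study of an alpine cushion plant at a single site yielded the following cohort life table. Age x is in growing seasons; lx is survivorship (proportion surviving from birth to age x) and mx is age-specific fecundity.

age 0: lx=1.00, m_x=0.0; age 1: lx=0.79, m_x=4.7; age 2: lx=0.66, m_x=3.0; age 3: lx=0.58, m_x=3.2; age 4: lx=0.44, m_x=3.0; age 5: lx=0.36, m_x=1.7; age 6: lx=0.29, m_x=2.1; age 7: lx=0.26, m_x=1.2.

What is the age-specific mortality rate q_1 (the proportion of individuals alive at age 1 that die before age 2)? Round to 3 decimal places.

q_1 = (l_1 − l_2) / l_1 = (0.79 − 0.66) / 0.79
     = 0.13 / 0.79 = 0.164557… → 0.165

0.165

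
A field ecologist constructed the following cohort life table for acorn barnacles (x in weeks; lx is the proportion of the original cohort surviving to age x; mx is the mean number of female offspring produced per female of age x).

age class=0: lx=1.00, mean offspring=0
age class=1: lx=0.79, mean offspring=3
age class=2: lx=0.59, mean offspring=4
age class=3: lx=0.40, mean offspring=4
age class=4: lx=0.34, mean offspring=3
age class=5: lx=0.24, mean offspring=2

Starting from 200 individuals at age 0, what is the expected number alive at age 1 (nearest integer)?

158

Expected survivors = N0 · l_1 = 200 × 0.79 = 158 → 158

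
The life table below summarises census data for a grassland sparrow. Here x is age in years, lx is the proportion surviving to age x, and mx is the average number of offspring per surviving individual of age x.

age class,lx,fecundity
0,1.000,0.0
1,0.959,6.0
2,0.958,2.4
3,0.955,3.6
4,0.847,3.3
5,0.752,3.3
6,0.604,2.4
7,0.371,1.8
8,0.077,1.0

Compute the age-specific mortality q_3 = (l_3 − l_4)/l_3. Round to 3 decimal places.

0.113

q_3 = (l_3 − l_4) / l_3 = (0.955 − 0.847) / 0.955
     = 0.108 / 0.955 = 0.113089… → 0.113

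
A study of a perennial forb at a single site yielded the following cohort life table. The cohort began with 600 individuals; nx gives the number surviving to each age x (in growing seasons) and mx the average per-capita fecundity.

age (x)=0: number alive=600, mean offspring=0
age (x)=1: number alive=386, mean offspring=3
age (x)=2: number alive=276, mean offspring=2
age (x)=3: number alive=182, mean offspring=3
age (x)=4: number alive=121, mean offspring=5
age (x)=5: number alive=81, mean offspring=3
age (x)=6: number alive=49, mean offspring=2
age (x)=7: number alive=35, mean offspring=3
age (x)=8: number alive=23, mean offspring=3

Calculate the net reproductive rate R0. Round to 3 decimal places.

5.627

lx = nx/n0 = nx/600: 1, 0.64333…, 0.46, 0.30333…, 0.20167…, 0.135, 0.08167…, 0.05833…, 0.03833…
lx·mx by age: 0, 1.93…, 0.92, 0.91…, 1.008333…, 0.405, 0.163333…, 0.175…, 0.115…
R0 = Σ lx·mx = 5.626667… → 5.627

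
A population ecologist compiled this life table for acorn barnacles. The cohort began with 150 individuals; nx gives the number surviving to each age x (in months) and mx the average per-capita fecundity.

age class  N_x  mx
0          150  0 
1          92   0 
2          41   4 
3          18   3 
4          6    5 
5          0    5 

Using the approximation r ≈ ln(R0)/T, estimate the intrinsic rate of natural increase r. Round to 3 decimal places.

lx = nx/n0 = nx/150: 1, 0.61333…, 0.27333…, 0.12, 0.04, 0
R0 = Σ lx·mx = 0 + 0 + 1.09333… + 0.36 + 0.2 + 0 = 1.653333…
Σ x·lx·mx = 4.066667…; T = 4.066667…/1.653333… = 2.45968…
r ≈ ln(R0)/T = ln(1.653333…)/2.45968… = 0.20441… → 0.204

0.204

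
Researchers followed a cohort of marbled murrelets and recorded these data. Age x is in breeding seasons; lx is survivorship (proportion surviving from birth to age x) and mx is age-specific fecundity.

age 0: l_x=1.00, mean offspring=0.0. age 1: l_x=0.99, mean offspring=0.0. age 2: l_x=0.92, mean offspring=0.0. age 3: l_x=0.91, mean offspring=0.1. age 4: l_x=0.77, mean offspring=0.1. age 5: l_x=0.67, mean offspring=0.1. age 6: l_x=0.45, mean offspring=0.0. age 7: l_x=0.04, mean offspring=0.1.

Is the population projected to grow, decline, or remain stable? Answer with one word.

declining

R0 = Σ lx·mx = 0 + 0 + 0 + 0.091 + 0.077 + 0.067 + 0 + 0.004 = 0.239
R0 < 1, so the population is declining.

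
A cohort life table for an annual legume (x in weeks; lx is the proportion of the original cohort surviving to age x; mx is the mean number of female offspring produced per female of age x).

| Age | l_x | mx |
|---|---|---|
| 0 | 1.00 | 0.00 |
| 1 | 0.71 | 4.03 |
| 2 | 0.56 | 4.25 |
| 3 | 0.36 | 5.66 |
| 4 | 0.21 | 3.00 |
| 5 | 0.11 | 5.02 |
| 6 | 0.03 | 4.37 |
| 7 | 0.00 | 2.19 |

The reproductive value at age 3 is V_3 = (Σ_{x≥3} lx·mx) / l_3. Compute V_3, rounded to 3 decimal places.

lx·mx for x ≥ 3: 2.0376, 0.63, 0.5522, 0.1311, 0 → sum = 3.3509
V_3 = 3.3509 / l_3 = 3.3509 / 0.36 = 9.308056… → 9.308

9.308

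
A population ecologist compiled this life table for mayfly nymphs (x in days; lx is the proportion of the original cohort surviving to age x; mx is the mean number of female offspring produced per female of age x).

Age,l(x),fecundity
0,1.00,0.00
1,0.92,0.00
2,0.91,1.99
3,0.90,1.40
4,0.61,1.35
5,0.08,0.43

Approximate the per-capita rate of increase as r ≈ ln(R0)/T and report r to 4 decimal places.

0.4947

R0 = Σ lx·mx = 0 + 0 + 1.8109 + 1.26 + 0.8235 + 0.0344 = 3.9288
Σ x·lx·mx = 10.8678; T = 10.8678/3.9288 = 2.76619…
r ≈ ln(R0)/T = ln(3.9288)/2.76619… = 0.494664… → 0.4947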